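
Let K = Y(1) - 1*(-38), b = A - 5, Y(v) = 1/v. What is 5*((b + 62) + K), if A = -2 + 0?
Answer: 470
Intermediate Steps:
A = -2
b = -7 (b = -2 - 5 = -7)
K = 39 (K = 1/1 - 1*(-38) = 1 + 38 = 39)
5*((b + 62) + K) = 5*((-7 + 62) + 39) = 5*(55 + 39) = 5*94 = 470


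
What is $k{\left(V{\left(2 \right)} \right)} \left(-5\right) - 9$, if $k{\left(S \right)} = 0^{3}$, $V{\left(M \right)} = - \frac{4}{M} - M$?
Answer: $-9$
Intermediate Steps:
$V{\left(M \right)} = - M - \frac{4}{M}$
$k{\left(S \right)} = 0$
$k{\left(V{\left(2 \right)} \right)} \left(-5\right) - 9 = 0 \left(-5\right) - 9 = 0 - 9 = -9$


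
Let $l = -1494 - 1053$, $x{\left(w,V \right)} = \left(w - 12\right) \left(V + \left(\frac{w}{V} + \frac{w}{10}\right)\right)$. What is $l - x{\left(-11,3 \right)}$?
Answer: $- \frac{77629}{30} \approx -2587.6$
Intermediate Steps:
$x{\left(w,V \right)} = \left(-12 + w\right) \left(V + \frac{w}{10} + \frac{w}{V}\right)$ ($x{\left(w,V \right)} = \left(-12 + w\right) \left(V + \left(\frac{w}{V} + w \frac{1}{10}\right)\right) = \left(-12 + w\right) \left(V + \left(\frac{w}{V} + \frac{w}{10}\right)\right) = \left(-12 + w\right) \left(V + \left(\frac{w}{10} + \frac{w}{V}\right)\right) = \left(-12 + w\right) \left(V + \frac{w}{10} + \frac{w}{V}\right)$)
$l = -2547$
$l - x{\left(-11,3 \right)} = -2547 - \frac{\left(-11\right)^{2} - -132 + \frac{1}{10} \cdot 3 \left(\left(-11\right)^{2} - 360 - -132 + 10 \cdot 3 \left(-11\right)\right)}{3} = -2547 - \frac{121 + 132 + \frac{1}{10} \cdot 3 \left(121 - 360 + 132 - 330\right)}{3} = -2547 - \frac{121 + 132 + \frac{1}{10} \cdot 3 \left(-437\right)}{3} = -2547 - \frac{121 + 132 - \frac{1311}{10}}{3} = -2547 - \frac{1}{3} \cdot \frac{1219}{10} = -2547 - \frac{1219}{30} = - \frac{77629}{30}$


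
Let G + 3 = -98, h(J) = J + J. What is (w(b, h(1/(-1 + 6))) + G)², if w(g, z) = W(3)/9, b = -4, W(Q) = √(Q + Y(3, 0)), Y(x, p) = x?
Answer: (909 - √6)²/81 ≈ 10146.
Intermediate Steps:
h(J) = 2*J
G = -101 (G = -3 - 98 = -101)
W(Q) = √(3 + Q) (W(Q) = √(Q + 3) = √(3 + Q))
w(g, z) = √6/9 (w(g, z) = √(3 + 3)/9 = √6*(⅑) = √6/9)
(w(b, h(1/(-1 + 6))) + G)² = (√6/9 - 101)² = (-101 + √6/9)²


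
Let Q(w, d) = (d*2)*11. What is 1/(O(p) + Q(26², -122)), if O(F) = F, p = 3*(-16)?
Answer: -1/2732 ≈ -0.00036603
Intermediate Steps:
p = -48
Q(w, d) = 22*d (Q(w, d) = (2*d)*11 = 22*d)
1/(O(p) + Q(26², -122)) = 1/(-48 + 22*(-122)) = 1/(-48 - 2684) = 1/(-2732) = -1/2732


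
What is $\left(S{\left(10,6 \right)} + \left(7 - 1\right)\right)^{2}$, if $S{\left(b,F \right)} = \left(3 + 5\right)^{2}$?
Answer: $4900$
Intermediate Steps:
$S{\left(b,F \right)} = 64$ ($S{\left(b,F \right)} = 8^{2} = 64$)
$\left(S{\left(10,6 \right)} + \left(7 - 1\right)\right)^{2} = \left(64 + \left(7 - 1\right)\right)^{2} = \left(64 + 6\right)^{2} = 70^{2} = 4900$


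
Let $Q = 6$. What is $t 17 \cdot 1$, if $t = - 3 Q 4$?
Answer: $-1224$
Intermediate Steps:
$t = -72$ ($t = \left(-3\right) 6 \cdot 4 = \left(-18\right) 4 = -72$)
$t 17 \cdot 1 = \left(-72\right) 17 \cdot 1 = \left(-1224\right) 1 = -1224$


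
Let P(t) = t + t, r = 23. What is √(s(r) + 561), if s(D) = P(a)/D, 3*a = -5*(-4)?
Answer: √2673681/69 ≈ 23.698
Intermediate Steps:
a = 20/3 (a = (-5*(-4))/3 = (⅓)*20 = 20/3 ≈ 6.6667)
P(t) = 2*t
s(D) = 40/(3*D) (s(D) = (2*(20/3))/D = 40/(3*D))
√(s(r) + 561) = √((40/3)/23 + 561) = √((40/3)*(1/23) + 561) = √(40/69 + 561) = √(38749/69) = √2673681/69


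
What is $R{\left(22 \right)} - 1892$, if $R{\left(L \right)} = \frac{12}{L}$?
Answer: $- \frac{20806}{11} \approx -1891.5$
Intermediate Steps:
$R{\left(22 \right)} - 1892 = \frac{12}{22} - 1892 = 12 \cdot \frac{1}{22} - 1892 = \frac{6}{11} - 1892 = - \frac{20806}{11}$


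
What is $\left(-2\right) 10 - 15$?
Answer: $-35$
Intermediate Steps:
$\left(-2\right) 10 - 15 = -20 - 15 = -35$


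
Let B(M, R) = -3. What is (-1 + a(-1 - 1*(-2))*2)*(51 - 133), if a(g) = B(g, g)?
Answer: 574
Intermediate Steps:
a(g) = -3
(-1 + a(-1 - 1*(-2))*2)*(51 - 133) = (-1 - 3*2)*(51 - 133) = (-1 - 6)*(-82) = -7*(-82) = 574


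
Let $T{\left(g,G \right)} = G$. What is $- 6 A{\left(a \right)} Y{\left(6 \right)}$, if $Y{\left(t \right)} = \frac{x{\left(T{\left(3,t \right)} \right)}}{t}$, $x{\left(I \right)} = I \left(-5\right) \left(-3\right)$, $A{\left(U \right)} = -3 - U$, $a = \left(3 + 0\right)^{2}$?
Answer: $1080$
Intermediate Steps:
$a = 9$ ($a = 3^{2} = 9$)
$x{\left(I \right)} = 15 I$ ($x{\left(I \right)} = - 5 I \left(-3\right) = 15 I$)
$Y{\left(t \right)} = 15$ ($Y{\left(t \right)} = \frac{15 t}{t} = 15$)
$- 6 A{\left(a \right)} Y{\left(6 \right)} = - 6 \left(-3 - 9\right) 15 = \left(-6\right) \left(-12\right) 15 = 72 \cdot 15 = 1080$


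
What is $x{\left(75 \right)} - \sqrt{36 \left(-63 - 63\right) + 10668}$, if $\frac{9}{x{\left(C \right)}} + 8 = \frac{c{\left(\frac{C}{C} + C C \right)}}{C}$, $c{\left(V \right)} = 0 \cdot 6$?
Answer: $- \frac{9}{8} - 2 \sqrt{1533} \approx -79.432$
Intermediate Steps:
$c{\left(V \right)} = 0$
$x{\left(C \right)} = - \frac{9}{8}$ ($x{\left(C \right)} = \frac{9}{-8 + \frac{0}{C}} = \frac{9}{-8 + 0} = \frac{9}{-8} = 9 \left(- \frac{1}{8}\right) = - \frac{9}{8}$)
$x{\left(75 \right)} - \sqrt{36 \left(-63 - 63\right) + 10668} = - \frac{9}{8} - \sqrt{36 \left(-63 - 63\right) + 10668} = - \frac{9}{8} - \sqrt{36 \left(-126\right) + 10668} = - \frac{9}{8} - \sqrt{-4536 + 10668} = - \frac{9}{8} - \sqrt{6132} = - \frac{9}{8} - 2 \sqrt{1533}$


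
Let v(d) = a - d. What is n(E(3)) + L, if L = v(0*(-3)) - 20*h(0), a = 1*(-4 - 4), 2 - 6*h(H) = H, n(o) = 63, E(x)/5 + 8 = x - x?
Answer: 145/3 ≈ 48.333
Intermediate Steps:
E(x) = -40 (E(x) = -40 + 5*(x - x) = -40 + 5*0 = -40 + 0 = -40)
h(H) = ⅓ - H/6
a = -8 (a = 1*(-8) = -8)
v(d) = -8 - d
L = -44/3 (L = (-8 - 0*(-3)) - 20*(⅓ - ⅙*0) = (-8 - 1*0) - 20*(⅓ + 0) = (-8 + 0) - 20*⅓ = -8 - 20/3 = -44/3 ≈ -14.667)
n(E(3)) + L = 63 - 44/3 = 145/3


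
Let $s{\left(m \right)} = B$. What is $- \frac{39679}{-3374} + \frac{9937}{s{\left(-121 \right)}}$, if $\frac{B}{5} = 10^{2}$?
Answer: $\frac{26683469}{843500} \approx 31.634$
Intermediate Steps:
$B = 500$ ($B = 5 \cdot 10^{2} = 5 \cdot 100 = 500$)
$s{\left(m \right)} = 500$
$- \frac{39679}{-3374} + \frac{9937}{s{\left(-121 \right)}} = - \frac{39679}{-3374} + \frac{9937}{500} = \left(-39679\right) \left(- \frac{1}{3374}\right) + 9937 \cdot \frac{1}{500} = \frac{39679}{3374} + \frac{9937}{500} = \frac{26683469}{843500}$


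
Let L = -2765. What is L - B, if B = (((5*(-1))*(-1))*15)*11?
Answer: -3590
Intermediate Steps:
B = 825 (B = (-5*(-1)*15)*11 = (5*15)*11 = 75*11 = 825)
L - B = -2765 - 1*825 = -2765 - 825 = -3590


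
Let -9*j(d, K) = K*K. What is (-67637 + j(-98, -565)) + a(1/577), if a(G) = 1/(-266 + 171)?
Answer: -88156019/855 ≈ -1.0311e+5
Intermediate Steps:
j(d, K) = -K**2/9 (j(d, K) = -K*K/9 = -K**2/9)
a(G) = -1/95 (a(G) = 1/(-95) = -1/95)
(-67637 + j(-98, -565)) + a(1/577) = (-67637 - 1/9*(-565)**2) - 1/95 = (-67637 - 1/9*319225) - 1/95 = (-67637 - 319225/9) - 1/95 = -927958/9 - 1/95 = -88156019/855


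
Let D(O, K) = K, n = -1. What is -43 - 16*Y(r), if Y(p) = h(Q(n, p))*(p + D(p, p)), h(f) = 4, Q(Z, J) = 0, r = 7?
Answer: -939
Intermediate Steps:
Y(p) = 8*p (Y(p) = 4*(p + p) = 4*(2*p) = 8*p)
-43 - 16*Y(r) = -43 - 128*7 = -43 - 16*56 = -43 - 896 = -939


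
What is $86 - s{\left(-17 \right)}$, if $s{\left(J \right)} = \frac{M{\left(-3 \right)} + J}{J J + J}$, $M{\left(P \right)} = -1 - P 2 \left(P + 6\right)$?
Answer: $86$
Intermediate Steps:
$M{\left(P \right)} = -1 - 2 P \left(6 + P\right)$
$s{\left(J \right)} = \frac{17 + J}{J + J^{2}}$ ($s{\left(J \right)} = \frac{\left(-1 - -36 - 2 \left(-3\right)^{2}\right) + J}{J J + J} = \frac{\left(-1 + 36 - 18\right) + J}{J^{2} + J} = \frac{\left(-1 + 36 - 18\right) + J}{J + J^{2}} = \frac{17 + J}{J + J^{2}}$)
$86 - s{\left(-17 \right)} = 86 - \frac{17 - 17}{\left(-17\right) \left(1 - 17\right)} = 86 - \left(- \frac{1}{17}\right) \frac{1}{-16} \cdot 0 = 86 - \left(- \frac{1}{17}\right) \left(- \frac{1}{16}\right) 0 = 86 - 0 = 86 + 0 = 86$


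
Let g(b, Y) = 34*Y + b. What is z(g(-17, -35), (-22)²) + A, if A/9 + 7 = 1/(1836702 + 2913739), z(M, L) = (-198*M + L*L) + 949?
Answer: 2252317090457/4750441 ≈ 4.7413e+5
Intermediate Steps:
g(b, Y) = b + 34*Y
z(M, L) = 949 + L² - 198*M (z(M, L) = (-198*M + L²) + 949 = (L² - 198*M) + 949 = 949 + L² - 198*M)
A = -299277774/4750441 (A = -63 + 9/(1836702 + 2913739) = -63 + 9/4750441 = -299277774/4750441 ≈ -63.000)
z(g(-17, -35), (-22)²) + A = (949 + ((-22)²)² - 198*(-17 + 34*(-35))) - 299277774/4750441 = (949 + 484² - 198*(-17 - 1190)) - 299277774/4750441 = (949 + 234256 - 198*(-1207)) - 299277774/4750441 = (949 + 234256 + 238986) - 299277774/4750441 = 474191 - 299277774/4750441 = 2252317090457/4750441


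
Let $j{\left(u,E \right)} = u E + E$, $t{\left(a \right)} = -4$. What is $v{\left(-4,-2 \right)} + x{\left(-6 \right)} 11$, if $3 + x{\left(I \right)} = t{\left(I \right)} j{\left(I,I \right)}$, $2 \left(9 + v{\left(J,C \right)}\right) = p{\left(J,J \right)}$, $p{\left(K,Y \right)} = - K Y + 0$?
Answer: $-1370$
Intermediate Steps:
$j{\left(u,E \right)} = E + E u$ ($j{\left(u,E \right)} = E u + E = E + E u$)
$p{\left(K,Y \right)} = - K Y$ ($p{\left(K,Y \right)} = - K Y + 0 = - K Y$)
$v{\left(J,C \right)} = -9 - \frac{J^{2}}{2}$ ($v{\left(J,C \right)} = -9 + \frac{\left(-1\right) J J}{2} = -9 + \frac{\left(-1\right) J^{2}}{2} = -9 - \frac{J^{2}}{2}$)
$x{\left(I \right)} = -3 - 4 I \left(1 + I\right)$
$v{\left(-4,-2 \right)} + x{\left(-6 \right)} 11 = \left(-9 - \frac{\left(-4\right)^{2}}{2}\right) + \left(-3 - - 24 \left(1 - 6\right)\right) 11 = \left(-9 - 8\right) + \left(-3 - \left(-24\right) \left(-5\right)\right) 11 = \left(-9 - 8\right) + \left(-3 - 120\right) 11 = -17 - 1353 = -1370$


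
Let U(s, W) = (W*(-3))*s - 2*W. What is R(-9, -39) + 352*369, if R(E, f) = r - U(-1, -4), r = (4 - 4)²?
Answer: 129892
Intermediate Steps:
U(s, W) = -2*W - 3*W*s (U(s, W) = (-3*W)*s - 2*W = -3*W*s - 2*W = -2*W - 3*W*s)
r = 0 (r = 0² = 0)
R(E, f) = 4 (R(E, f) = 0 - (-1)*(-4)*(2 + 3*(-1)) = 0 - (-1)*(-4)*(2 - 3) = 0 - (-1)*(-4)*(-1) = 0 - 1*(-4) = 0 + 4 = 4)
R(-9, -39) + 352*369 = 4 + 352*369 = 4 + 129888 = 129892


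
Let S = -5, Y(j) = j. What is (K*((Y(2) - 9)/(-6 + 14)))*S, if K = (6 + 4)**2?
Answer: 875/2 ≈ 437.50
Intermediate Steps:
K = 100 (K = 10**2 = 100)
(K*((Y(2) - 9)/(-6 + 14)))*S = (100*((2 - 9)/(-6 + 14)))*(-5) = (100*(-7/8))*(-5) = -175/2*(-5) = 875/2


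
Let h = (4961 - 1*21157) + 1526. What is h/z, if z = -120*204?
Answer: 163/272 ≈ 0.59927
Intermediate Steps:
z = -24480
h = -14670 (h = (4961 - 21157) + 1526 = -16196 + 1526 = -14670)
h/z = -14670/(-24480) = -14670*(-1/24480) = 163/272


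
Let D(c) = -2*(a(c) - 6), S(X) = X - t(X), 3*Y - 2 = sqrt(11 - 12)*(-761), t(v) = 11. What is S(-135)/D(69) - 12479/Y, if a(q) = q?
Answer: 37559063/36484875 - 28489557*I/579125 ≈ 1.0294 - 49.194*I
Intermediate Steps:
Y = 2/3 - 761*I/3 (Y = 2/3 + (sqrt(11 - 12)*(-761))/3 = 2/3 + (sqrt(-1)*(-761))/3 = 2/3 + (I*(-761))/3 = 2/3 + (-761*I)/3 = 2/3 - 761*I/3 ≈ 0.66667 - 253.67*I)
S(X) = -11 + X (S(X) = X - 1*11 = X - 11 = -11 + X)
D(c) = 12 - 2*c (D(c) = -2*(c - 6) = -2*(-6 + c) = 12 - 2*c)
S(-135)/D(69) - 12479/Y = (-11 - 135)/(12 - 2*69) - 12479*9*(2/3 + 761*I/3)/579125 = -146/(12 - 138) - 112311*(2/3 + 761*I/3)/579125 = -146/(-126) - 112311*(2/3 + 761*I/3)/579125 = -146*(-1/126) - 112311*(2/3 + 761*I/3)/579125 = 73/63 - 112311*(2/3 + 761*I/3)/579125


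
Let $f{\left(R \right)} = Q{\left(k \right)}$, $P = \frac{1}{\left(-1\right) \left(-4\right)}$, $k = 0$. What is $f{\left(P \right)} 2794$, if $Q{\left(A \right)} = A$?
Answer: $0$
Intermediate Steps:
$P = \frac{1}{4} \approx 0.25$
$f{\left(R \right)} = 0$
$f{\left(P \right)} 2794 = 0 \cdot 2794 = 0$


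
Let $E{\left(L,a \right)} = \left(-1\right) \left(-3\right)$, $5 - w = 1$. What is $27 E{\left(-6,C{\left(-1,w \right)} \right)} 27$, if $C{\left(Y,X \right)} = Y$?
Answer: $2187$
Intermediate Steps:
$w = 4$ ($w = 5 - 1 = 4$)
$E{\left(L,a \right)} = 3$
$27 E{\left(-6,C{\left(-1,w \right)} \right)} 27 = 27 \cdot 3 \cdot 27 = 81 \cdot 27 = 2187$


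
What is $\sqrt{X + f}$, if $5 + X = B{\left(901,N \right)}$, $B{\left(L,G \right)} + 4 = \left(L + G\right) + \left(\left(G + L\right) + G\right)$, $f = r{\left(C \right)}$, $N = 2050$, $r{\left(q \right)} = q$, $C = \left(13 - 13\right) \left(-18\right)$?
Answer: $13 \sqrt{47} \approx 89.124$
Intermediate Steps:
$C = 0$ ($C = 0 \left(-18\right) = 0$)
$f = 0$
$B{\left(L,G \right)} = -4 + 2 L + 3 G$ ($B{\left(L,G \right)} = -4 + \left(\left(L + G\right) + \left(\left(G + L\right) + G\right)\right) = -4 + \left(\left(G + L\right) + \left(L + 2 G\right)\right) = -4 + \left(2 L + 3 G\right) = -4 + 2 L + 3 G$)
$X = 7943$ ($X = -5 + \left(-4 + 2 \cdot 901 + 3 \cdot 2050\right) = -5 + \left(-4 + 1802 + 6150\right) = -5 + 7948 = 7943$)
$\sqrt{X + f} = \sqrt{7943 + 0} = \sqrt{7943} = 13 \sqrt{47}$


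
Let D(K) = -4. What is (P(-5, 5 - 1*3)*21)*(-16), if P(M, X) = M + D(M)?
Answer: 3024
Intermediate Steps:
P(M, X) = -4 + M (P(M, X) = M - 4 = -4 + M)
(P(-5, 5 - 1*3)*21)*(-16) = ((-4 - 5)*21)*(-16) = -9*21*(-16) = -189*(-16) = 3024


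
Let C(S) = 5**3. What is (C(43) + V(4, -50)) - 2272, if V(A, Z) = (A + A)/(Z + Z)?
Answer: -53677/25 ≈ -2147.1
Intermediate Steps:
C(S) = 125
V(A, Z) = A/Z (V(A, Z) = (2*A)/((2*Z)) = (2*A)*(1/(2*Z)) = A/Z)
(C(43) + V(4, -50)) - 2272 = (125 + 4/(-50)) - 2272 = (125 + 4*(-1/50)) - 2272 = (125 - 2/25) - 2272 = 3123/25 - 2272 = -53677/25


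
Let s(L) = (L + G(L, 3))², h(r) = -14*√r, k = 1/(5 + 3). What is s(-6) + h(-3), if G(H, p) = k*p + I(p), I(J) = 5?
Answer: 25/64 - 14*I*√3 ≈ 0.39063 - 24.249*I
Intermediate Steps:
k = ⅛ (k = 1/8 = ⅛ ≈ 0.12500)
G(H, p) = 5 + p/8 (G(H, p) = p/8 + 5 = 5 + p/8)
s(L) = (43/8 + L)² (s(L) = (L + (5 + (⅛)*3))² = (L + (5 + 3/8))² = (L + 43/8)² = (43/8 + L)²)
s(-6) + h(-3) = (43 + 8*(-6))²/64 - 14*I*√3 = (43 - 48)²/64 - 14*I*√3 = (1/64)*(-5)² - 14*I*√3 = (1/64)*25 - 14*I*√3 = 25/64 - 14*I*√3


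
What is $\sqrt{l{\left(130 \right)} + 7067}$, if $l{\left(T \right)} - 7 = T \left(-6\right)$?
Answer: $\sqrt{6294} \approx 79.335$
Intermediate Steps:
$l{\left(T \right)} = 7 - 6 T$ ($l{\left(T \right)} = 7 + T \left(-6\right) = 7 - 6 T$)
$\sqrt{l{\left(130 \right)} + 7067} = \sqrt{\left(7 - 780\right) + 7067} = \sqrt{-773 + 7067} = \sqrt{6294}$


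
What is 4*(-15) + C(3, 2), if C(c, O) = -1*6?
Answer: -66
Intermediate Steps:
C(c, O) = -6
4*(-15) + C(3, 2) = 4*(-15) - 6 = -60 - 6 = -66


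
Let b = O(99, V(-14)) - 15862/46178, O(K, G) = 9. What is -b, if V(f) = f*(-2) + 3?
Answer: -18170/2099 ≈ -8.6565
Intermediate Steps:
V(f) = 3 - 2*f (V(f) = -2*f + 3 = 3 - 2*f)
b = 18170/2099 (b = 9 - 15862/46178 = 9 - 1*721/2099 = 9 - 721/2099 = 18170/2099 ≈ 8.6565)
-b = -1*18170/2099 = -18170/2099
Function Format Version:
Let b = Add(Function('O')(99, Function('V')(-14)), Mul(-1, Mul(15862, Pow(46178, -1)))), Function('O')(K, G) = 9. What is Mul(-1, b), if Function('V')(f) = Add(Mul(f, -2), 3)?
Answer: Rational(-18170, 2099) ≈ -8.6565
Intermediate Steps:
Function('V')(f) = Add(3, Mul(-2, f)) (Function('V')(f) = Add(Mul(-2, f), 3) = Add(3, Mul(-2, f)))
b = Rational(18170, 2099) (b = Add(9, Mul(-1, Mul(15862, Pow(46178, -1)))) = Add(9, Mul(-1, Mul(15862, Rational(1, 46178)))) = Add(9, Mul(-1, Rational(721, 2099))) = Add(9, Rational(-721, 2099)) = Rational(18170, 2099) ≈ 8.6565)
Mul(-1, b) = Mul(-1, Rational(18170, 2099)) = Rational(-18170, 2099)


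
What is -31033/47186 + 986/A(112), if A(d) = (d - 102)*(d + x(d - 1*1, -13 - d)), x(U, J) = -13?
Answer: 7901363/23357070 ≈ 0.33829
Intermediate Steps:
A(d) = (-102 + d)*(-13 + d) (A(d) = (d - 102)*(d - 13) = (-102 + d)*(-13 + d))
-31033/47186 + 986/A(112) = -31033/47186 + 986/(1326 + 112² - 115*112) = -31033*1/47186 + 986/(1326 + 12544 - 12880) = -31033/47186 + 986/990 = -31033/47186 + 986*(1/990) = -31033/47186 + 493/495 = 7901363/23357070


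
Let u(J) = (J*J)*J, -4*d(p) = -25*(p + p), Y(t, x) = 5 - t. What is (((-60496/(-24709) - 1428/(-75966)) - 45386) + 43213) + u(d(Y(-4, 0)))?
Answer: 3558018270238193/2502725192 ≈ 1.4217e+6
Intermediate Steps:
d(p) = 25*p/2 (d(p) = -(-25)*(p + p)/4 = -(-25)*2*p/4 = -(-25)*p/2 = 25*p/2)
u(J) = J³ (u(J) = J²*J = J³)
(((-60496/(-24709) - 1428/(-75966)) - 45386) + 43213) + u(d(Y(-4, 0))) = (((-60496/(-24709) - 1428/(-75966)) - 45386) + 43213) + (25*(5 - 1*(-4))/2)³ = (((-60496*(-1/24709) - 1428*(-1/75966)) - 45386) + 43213) + (25*(5 + 4)/2)³ = (((60496/24709 + 238/12661) - 45386) + 43213) + ((25/2)*9)³ = ((771820598/312840649 - 45386) + 43213) + (225/2)³ = (-14197813874916/312840649 + 43213) + 11390625/8 = -679030909679/312840649 + 11390625/8 = 3558018270238193/2502725192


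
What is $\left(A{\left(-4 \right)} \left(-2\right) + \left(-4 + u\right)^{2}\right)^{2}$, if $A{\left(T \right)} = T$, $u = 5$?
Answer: $81$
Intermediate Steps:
$\left(A{\left(-4 \right)} \left(-2\right) + \left(-4 + u\right)^{2}\right)^{2} = \left(\left(-4\right) \left(-2\right) + \left(-4 + 5\right)^{2}\right)^{2} = \left(8 + 1^{2}\right)^{2} = \left(8 + 1\right)^{2} = 9^{2} = 81$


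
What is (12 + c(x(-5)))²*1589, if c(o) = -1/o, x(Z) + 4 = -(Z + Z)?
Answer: 8010149/36 ≈ 2.2250e+5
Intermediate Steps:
x(Z) = -4 - 2*Z (x(Z) = -4 - (Z + Z) = -4 - 2*Z)
(12 + c(x(-5)))²*1589 = (12 - 1/(-4 - 2*(-5)))²*1589 = (12 - 1/(-4 + 10))²*1589 = (12 - 1/6)²*1589 = (12 - 1*⅙)²*1589 = (12 - ⅙)²*1589 = (71/6)²*1589 = (5041/36)*1589 = 8010149/36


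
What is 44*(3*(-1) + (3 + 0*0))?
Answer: 0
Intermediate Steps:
44*(3*(-1) + (3 + 0*0)) = 44*(-3 + (3 + 0)) = 44*(-3 + 3) = 44*0 = 0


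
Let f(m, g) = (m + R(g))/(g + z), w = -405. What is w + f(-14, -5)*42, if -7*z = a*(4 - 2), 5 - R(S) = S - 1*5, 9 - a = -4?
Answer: -24999/61 ≈ -409.82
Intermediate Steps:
a = 13 (a = 9 - 1*(-4) = 9 + 4 = 13)
R(S) = 10 - S (R(S) = 5 - (S - 1*5) = 5 - (S - 5) = 5 - (-5 + S) = 5 + (5 - S) = 10 - S)
z = -26/7 (z = -13*(4 - 2)/7 = -13*2/7 = -⅐*26 = -26/7 ≈ -3.7143)
f(m, g) = (10 + m - g)/(-26/7 + g) (f(m, g) = (m + (10 - g))/(g - 26/7) = (10 + m - g)/(-26/7 + g))
w + f(-14, -5)*42 = -405 + (7*(10 - 14 - 1*(-5))/(-26 + 7*(-5)))*42 = -405 + (7*(10 - 14 + 5)/(-26 - 35))*42 = -405 + (7*1/(-61))*42 = -405 + (7*(-1/61)*1)*42 = -405 - 7/61*42 = -405 - 294/61 = -24999/61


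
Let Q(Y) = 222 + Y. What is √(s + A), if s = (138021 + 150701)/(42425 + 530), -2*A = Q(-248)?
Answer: √300733635/3905 ≈ 4.4409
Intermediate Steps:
A = 13 (A = -(222 - 248)/2 = -½*(-26) = 13)
s = 288722/42955 ≈ 6.7215
√(s + A) = √(288722/42955 + 13) = √(847137/42955) = √300733635/3905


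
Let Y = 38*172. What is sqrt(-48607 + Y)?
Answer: I*sqrt(42071) ≈ 205.11*I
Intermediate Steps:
Y = 6536
sqrt(-48607 + Y) = sqrt(-48607 + 6536) = sqrt(-42071) = I*sqrt(42071)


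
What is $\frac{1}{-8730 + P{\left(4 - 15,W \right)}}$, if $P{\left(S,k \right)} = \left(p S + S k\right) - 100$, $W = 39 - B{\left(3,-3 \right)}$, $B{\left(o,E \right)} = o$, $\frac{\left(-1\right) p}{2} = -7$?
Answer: $- \frac{1}{9380} \approx -0.00010661$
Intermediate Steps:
$p = 14$ ($p = \left(-2\right) \left(-7\right) = 14$)
$W = 36$ ($W = 39 - 3 = 36$)
$P{\left(S,k \right)} = -100 + 14 S + S k$ ($P{\left(S,k \right)} = \left(14 S + S k\right) - 100 = -100 + 14 S + S k$)
$\frac{1}{-8730 + P{\left(4 - 15,W \right)}} = \frac{1}{-8730 + \left(-100 + 14 \left(4 - 15\right) + \left(4 - 15\right) 36\right)} = \frac{1}{-8730 - 650} = \frac{1}{-9380} = - \frac{1}{9380}$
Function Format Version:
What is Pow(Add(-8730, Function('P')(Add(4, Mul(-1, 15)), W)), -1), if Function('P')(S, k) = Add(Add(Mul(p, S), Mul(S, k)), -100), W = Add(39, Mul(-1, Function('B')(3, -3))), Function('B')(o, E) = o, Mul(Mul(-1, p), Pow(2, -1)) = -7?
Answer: Rational(-1, 9380) ≈ -0.00010661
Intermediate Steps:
p = 14 (p = Mul(-2, -7) = 14)
W = 36 (W = Add(39, Mul(-1, 3)) = Add(39, -3) = 36)
Function('P')(S, k) = Add(-100, Mul(14, S), Mul(S, k)) (Function('P')(S, k) = Add(Add(Mul(14, S), Mul(S, k)), -100) = Add(-100, Mul(14, S), Mul(S, k)))
Pow(Add(-8730, Function('P')(Add(4, Mul(-1, 15)), W)), -1) = Pow(Add(-8730, Add(-100, Mul(14, Add(4, Mul(-1, 15))), Mul(Add(4, Mul(-1, 15)), 36))), -1) = Pow(Add(-8730, Add(-100, Mul(14, Add(4, -15)), Mul(Add(4, -15), 36))), -1) = Pow(Add(-8730, Add(-100, Mul(14, -11), Mul(-11, 36))), -1) = Pow(Add(-8730, Add(-100, -154, -396)), -1) = Pow(Add(-8730, -650), -1) = Pow(-9380, -1) = Rational(-1, 9380)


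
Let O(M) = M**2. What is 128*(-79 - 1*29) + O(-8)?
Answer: -13760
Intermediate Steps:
128*(-79 - 1*29) + O(-8) = 128*(-79 - 1*29) + (-8)**2 = 128*(-79 - 29) + 64 = 128*(-108) + 64 = -13824 + 64 = -13760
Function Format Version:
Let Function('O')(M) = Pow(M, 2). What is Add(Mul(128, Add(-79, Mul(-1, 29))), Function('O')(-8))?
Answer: -13760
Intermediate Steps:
Add(Mul(128, Add(-79, Mul(-1, 29))), Function('O')(-8)) = Add(Mul(128, Add(-79, Mul(-1, 29))), Pow(-8, 2)) = Add(Mul(128, Add(-79, -29)), 64) = Add(Mul(128, -108), 64) = Add(-13824, 64) = -13760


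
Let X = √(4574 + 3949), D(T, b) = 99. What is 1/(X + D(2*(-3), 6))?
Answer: 11/142 - √947/426 ≈ 0.0052268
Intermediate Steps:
X = 3*√947 (X = √8523 = 3*√947 ≈ 92.320)
1/(X + D(2*(-3), 6)) = 1/(3*√947 + 99) = 1/(99 + 3*√947)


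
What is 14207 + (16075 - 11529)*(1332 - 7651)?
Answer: -28711967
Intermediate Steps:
14207 + (16075 - 11529)*(1332 - 7651) = 14207 + 4546*(-6319) = 14207 - 28726174 = -28711967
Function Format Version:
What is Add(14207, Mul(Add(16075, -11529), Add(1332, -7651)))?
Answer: -28711967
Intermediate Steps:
Add(14207, Mul(Add(16075, -11529), Add(1332, -7651))) = Add(14207, Mul(4546, -6319)) = Add(14207, -28726174) = -28711967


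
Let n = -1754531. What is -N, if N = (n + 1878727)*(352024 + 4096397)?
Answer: -552476094516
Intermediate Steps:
N = 552476094516 (N = (-1754531 + 1878727)*(352024 + 4096397) = 124196*4448421 = 552476094516)
-N = -1*552476094516 = -552476094516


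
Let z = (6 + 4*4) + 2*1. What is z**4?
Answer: 331776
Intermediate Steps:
z = 24 (z = (6 + 16) + 2 = 22 + 2 = 24)
z**4 = 24**4 = 331776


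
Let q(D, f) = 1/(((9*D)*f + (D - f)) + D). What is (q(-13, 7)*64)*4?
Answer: -64/213 ≈ -0.30047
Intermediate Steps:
q(D, f) = 1/(-f + 2*D + 9*D*f) (q(D, f) = 1/((9*D*f + (D - f)) + D) = 1/((D - f + 9*D*f) + D) = 1/(-f + 2*D + 9*D*f))
(q(-13, 7)*64)*4 = (64/(-1*7 + 2*(-13) + 9*(-13)*7))*4 = (64/(-7 - 26 - 819))*4 = (64/(-852))*4 = -1/852*64*4 = -16/213*4 = -64/213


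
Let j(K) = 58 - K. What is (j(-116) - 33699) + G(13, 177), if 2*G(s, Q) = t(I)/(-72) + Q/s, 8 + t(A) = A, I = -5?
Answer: -62745887/1872 ≈ -33518.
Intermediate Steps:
t(A) = -8 + A
G(s, Q) = 13/144 + Q/(2*s) (G(s, Q) = ((-8 - 5)/(-72) + Q/s)/2 = (-13*(-1/72) + Q/s)/2 = (13/72 + Q/s)/2 = 13/144 + Q/(2*s))
(j(-116) - 33699) + G(13, 177) = ((58 - 1*(-116)) - 33699) + (13/144 + (½)*177/13) = ((58 + 116) - 33699) + (13/144 + (½)*177*(1/13)) = (174 - 33699) + (13/144 + 177/26) = -33525 + 12913/1872 = -62745887/1872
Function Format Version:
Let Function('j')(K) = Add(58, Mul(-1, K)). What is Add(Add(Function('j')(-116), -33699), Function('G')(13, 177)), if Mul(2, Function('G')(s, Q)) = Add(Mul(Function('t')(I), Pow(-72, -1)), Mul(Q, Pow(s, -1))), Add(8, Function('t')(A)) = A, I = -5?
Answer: Rational(-62745887, 1872) ≈ -33518.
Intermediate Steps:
Function('t')(A) = Add(-8, A)
Function('G')(s, Q) = Add(Rational(13, 144), Mul(Rational(1, 2), Q, Pow(s, -1))) (Function('G')(s, Q) = Mul(Rational(1, 2), Add(Mul(Add(-8, -5), Pow(-72, -1)), Mul(Q, Pow(s, -1)))) = Mul(Rational(1, 2), Add(Mul(-13, Rational(-1, 72)), Mul(Q, Pow(s, -1)))) = Mul(Rational(1, 2), Add(Rational(13, 72), Mul(Q, Pow(s, -1)))) = Add(Rational(13, 144), Mul(Rational(1, 2), Q, Pow(s, -1))))
Add(Add(Function('j')(-116), -33699), Function('G')(13, 177)) = Add(Add(Add(58, Mul(-1, -116)), -33699), Add(Rational(13, 144), Mul(Rational(1, 2), 177, Pow(13, -1)))) = Add(Add(Add(58, 116), -33699), Add(Rational(13, 144), Mul(Rational(1, 2), 177, Rational(1, 13)))) = Add(Add(174, -33699), Add(Rational(13, 144), Rational(177, 26))) = Add(-33525, Rational(12913, 1872)) = Rational(-62745887, 1872)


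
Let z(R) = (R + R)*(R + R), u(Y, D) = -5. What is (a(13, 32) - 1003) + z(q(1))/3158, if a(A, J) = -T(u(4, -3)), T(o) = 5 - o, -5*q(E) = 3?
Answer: -39988157/39475 ≈ -1013.0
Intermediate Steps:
q(E) = -⅗ (q(E) = -⅕*3 = -⅗)
z(R) = 4*R² (z(R) = (2*R)*(2*R) = 4*R²)
a(A, J) = -10 (a(A, J) = -(5 - 1*(-5)) = -(5 + 5) = -1*10 = -10)
(a(13, 32) - 1003) + z(q(1))/3158 = (-10 - 1003) + (4*(-⅗)²)/3158 = -1013 + (4*(9/25))*(1/3158) = -1013 + (36/25)*(1/3158) = -1013 + 18/39475 = -39988157/39475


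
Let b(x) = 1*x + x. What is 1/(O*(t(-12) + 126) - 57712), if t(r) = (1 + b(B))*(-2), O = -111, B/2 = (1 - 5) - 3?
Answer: -1/77692 ≈ -1.2871e-5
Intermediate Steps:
B = -14 (B = 2*((1 - 5) - 3) = 2*(-4 - 3) = 2*(-7) = -14)
b(x) = 2*x (b(x) = x + x = 2*x)
t(r) = 54 (t(r) = (1 + 2*(-14))*(-2) = (1 - 28)*(-2) = -27*(-2) = 54)
1/(O*(t(-12) + 126) - 57712) = 1/(-111*(54 + 126) - 57712) = 1/(-111*180 - 57712) = 1/(-19980 - 57712) = 1/(-77692) = -1/77692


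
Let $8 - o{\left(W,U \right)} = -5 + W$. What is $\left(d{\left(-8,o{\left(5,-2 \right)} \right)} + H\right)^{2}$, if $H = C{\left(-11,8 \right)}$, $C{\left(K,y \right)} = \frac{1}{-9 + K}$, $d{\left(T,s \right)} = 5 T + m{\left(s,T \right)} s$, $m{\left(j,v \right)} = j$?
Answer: $\frac{229441}{400} \approx 573.6$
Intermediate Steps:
$o{\left(W,U \right)} = 13 - W$ ($o{\left(W,U \right)} = 8 - \left(-5 + W\right) = 13 - W$)
$d{\left(T,s \right)} = s^{2} + 5 T$ ($d{\left(T,s \right)} = 5 T + s s = 5 T + s^{2} = s^{2} + 5 T$)
$H = - \frac{1}{20}$ ($H = \frac{1}{-9 - 11} = \frac{1}{-20} = - \frac{1}{20} \approx -0.05$)
$\left(d{\left(-8,o{\left(5,-2 \right)} \right)} + H\right)^{2} = \left(\left(\left(13 - 5\right)^{2} + 5 \left(-8\right)\right) - \frac{1}{20}\right)^{2} = \left(\left(\left(13 - 5\right)^{2} - 40\right) - \frac{1}{20}\right)^{2} = \left(\left(8^{2} - 40\right) - \frac{1}{20}\right)^{2} = \left(\left(64 - 40\right) - \frac{1}{20}\right)^{2} = \left(24 - \frac{1}{20}\right)^{2} = \left(\frac{479}{20}\right)^{2} = \frac{229441}{400}$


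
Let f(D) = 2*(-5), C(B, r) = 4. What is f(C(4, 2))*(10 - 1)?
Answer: -90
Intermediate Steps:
f(D) = -10
f(C(4, 2))*(10 - 1) = -10*(10 - 1) = -10*9 = -90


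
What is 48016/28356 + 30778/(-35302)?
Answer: 102789983/125127939 ≈ 0.82148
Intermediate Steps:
48016/28356 + 30778/(-35302) = 48016*(1/28356) + 30778*(-1/35302) = 12004/7089 - 15389/17651 = 102789983/125127939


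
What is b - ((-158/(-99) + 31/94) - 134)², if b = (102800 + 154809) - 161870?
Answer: 6780509008115/86601636 ≈ 78295.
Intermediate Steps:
b = 95739 (b = 257609 - 161870 = 95739)
b - ((-158/(-99) + 31/94) - 134)² = 95739 - ((-158/(-99) + 31/94) - 134)² = 95739 - ((-158*(-1/99) + 31*(1/94)) - 134)² = 95739 - ((158/99 + 31/94) - 134)² = 95739 - (17921/9306 - 134)² = 95739 - (-1229083/9306)² = 95739 - 1*1510645020889/86601636 = 95739 - 1510645020889/86601636 = 6780509008115/86601636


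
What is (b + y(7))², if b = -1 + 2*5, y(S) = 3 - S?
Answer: 25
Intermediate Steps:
b = 9 (b = -1 + 10 = 9)
(b + y(7))² = (9 + (3 - 1*7))² = (9 + (3 - 7))² = (9 - 4)² = 5² = 25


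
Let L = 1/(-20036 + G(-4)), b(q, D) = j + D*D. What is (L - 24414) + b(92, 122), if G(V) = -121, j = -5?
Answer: -192196996/20157 ≈ -9535.0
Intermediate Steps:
b(q, D) = -5 + D² (b(q, D) = -5 + D*D = -5 + D²)
L = -1/20157 (L = 1/(-20036 - 121) = 1/(-20157) = -1/20157 ≈ -4.9611e-5)
(L - 24414) + b(92, 122) = (-1/20157 - 24414) + (-5 + 122²) = -492112999/20157 + (-5 + 14884) = -492112999/20157 + 14879 = -192196996/20157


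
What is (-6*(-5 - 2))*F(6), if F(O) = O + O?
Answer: 504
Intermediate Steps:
F(O) = 2*O
(-6*(-5 - 2))*F(6) = (-6*(-5 - 2))*(2*6) = -6*(-7)*12 = 42*12 = 504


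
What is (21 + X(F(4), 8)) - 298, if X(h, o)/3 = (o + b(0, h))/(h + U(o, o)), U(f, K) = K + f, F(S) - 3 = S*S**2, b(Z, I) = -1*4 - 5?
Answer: -22994/83 ≈ -277.04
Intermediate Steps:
b(Z, I) = -9 (b(Z, I) = -4 - 5 = -9)
F(S) = 3 + S**3 (F(S) = 3 + S*S**2 = 3 + S**3)
X(h, o) = 3*(-9 + o)/(h + 2*o) (X(h, o) = 3*((o - 9)/(h + (o + o))) = 3*((-9 + o)/(h + 2*o)) = 3*(-9 + o)/(h + 2*o))
(21 + X(F(4), 8)) - 298 = (21 + 3*(-9 + 8)/((3 + 4**3) + 2*8)) - 298 = (21 + 3*(-1)/((3 + 64) + 16)) - 298 = (21 + 3*(-1)/(67 + 16)) - 298 = (21 + 3*(-1)/83) - 298 = (21 + 3*(1/83)*(-1)) - 298 = (21 - 3/83) - 298 = 1740/83 - 298 = -22994/83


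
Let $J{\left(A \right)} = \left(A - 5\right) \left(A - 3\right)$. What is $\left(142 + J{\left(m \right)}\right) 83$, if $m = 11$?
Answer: $15770$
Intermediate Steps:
$J{\left(A \right)} = \left(-5 + A\right) \left(-3 + A\right)$
$\left(142 + J{\left(m \right)}\right) 83 = \left(142 + \left(15 + 11^{2} - 88\right)\right) 83 = \left(142 + \left(15 + 121 - 88\right)\right) 83 = \left(142 + 48\right) 83 = 190 \cdot 83 = 15770$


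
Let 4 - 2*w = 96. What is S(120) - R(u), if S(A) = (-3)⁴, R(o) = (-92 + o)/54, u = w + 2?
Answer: 2255/27 ≈ 83.519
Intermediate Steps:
w = -46 (w = 2 - ½*96 = 2 - 48 = -46)
u = -44 (u = -46 + 2 = -44)
R(o) = -46/27 + o/54 (R(o) = (-92 + o)*(1/54) = -46/27 + o/54)
S(A) = 81
S(120) - R(u) = 81 - (-46/27 + (1/54)*(-44)) = 81 - (-46/27 - 22/27) = 81 - 1*(-68/27) = 81 + 68/27 = 2255/27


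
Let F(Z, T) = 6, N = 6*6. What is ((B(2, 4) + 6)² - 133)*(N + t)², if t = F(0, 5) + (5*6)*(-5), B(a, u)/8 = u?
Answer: 15291504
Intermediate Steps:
B(a, u) = 8*u
N = 36
t = -144 (t = 6 + (5*6)*(-5) = 6 + 30*(-5) = 6 - 150 = -144)
((B(2, 4) + 6)² - 133)*(N + t)² = ((8*4 + 6)² - 133)*(36 - 144)² = ((32 + 6)² - 133)*(-108)² = (38² - 133)*11664 = (1444 - 133)*11664 = 1311*11664 = 15291504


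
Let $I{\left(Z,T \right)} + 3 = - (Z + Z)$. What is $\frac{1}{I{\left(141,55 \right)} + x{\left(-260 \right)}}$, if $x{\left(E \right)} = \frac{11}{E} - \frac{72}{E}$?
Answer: $- \frac{260}{74039} \approx -0.0035117$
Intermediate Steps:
$x{\left(E \right)} = - \frac{61}{E}$
$I{\left(Z,T \right)} = -3 - 2 Z$ ($I{\left(Z,T \right)} = -3 - \left(Z + Z\right) = -3 - 2 Z$)
$\frac{1}{I{\left(141,55 \right)} + x{\left(-260 \right)}} = \frac{1}{\left(-3 - 282\right) - \frac{61}{-260}} = \frac{1}{\left(-3 - 282\right) - - \frac{61}{260}} = \frac{1}{-285 + \frac{61}{260}} = \frac{1}{- \frac{74039}{260}} = - \frac{260}{74039}$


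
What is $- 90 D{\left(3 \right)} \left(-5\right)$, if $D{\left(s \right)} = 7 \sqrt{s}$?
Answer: $3150 \sqrt{3} \approx 5456.0$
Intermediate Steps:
$- 90 D{\left(3 \right)} \left(-5\right) = - 90 \cdot 7 \sqrt{3} \left(-5\right) = - 630 \sqrt{3} \left(-5\right) = 3150 \sqrt{3}$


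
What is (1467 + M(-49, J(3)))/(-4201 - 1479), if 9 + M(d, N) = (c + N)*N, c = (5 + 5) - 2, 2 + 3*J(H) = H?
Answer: -13147/51120 ≈ -0.25718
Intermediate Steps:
J(H) = -2/3 + H/3
c = 8 (c = 10 - 2 = 8)
M(d, N) = -9 + N*(8 + N) (M(d, N) = -9 + (8 + N)*N = -9 + N*(8 + N))
(1467 + M(-49, J(3)))/(-4201 - 1479) = (1467 + (-9 + (-2/3 + (1/3)*3)**2 + 8*(-2/3 + (1/3)*3)))/(-4201 - 1479) = (1467 + (-9 + (-2/3 + 1)**2 + 8*(-2/3 + 1)))/(-5680) = (1467 + (-9 + (1/3)**2 + 8*(1/3)))*(-1/5680) = (1467 + (-9 + 1/9 + 8/3))*(-1/5680) = (1467 - 56/9)*(-1/5680) = (13147/9)*(-1/5680) = -13147/51120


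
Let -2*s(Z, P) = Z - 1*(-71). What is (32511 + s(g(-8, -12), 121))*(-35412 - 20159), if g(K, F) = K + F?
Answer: -3610503441/2 ≈ -1.8053e+9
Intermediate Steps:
g(K, F) = F + K
s(Z, P) = -71/2 - Z/2 (s(Z, P) = -(Z - 1*(-71))/2 = -(Z + 71)/2 = -(71 + Z)/2 = -71/2 - Z/2)
(32511 + s(g(-8, -12), 121))*(-35412 - 20159) = (32511 + (-71/2 - (-12 - 8)/2))*(-35412 - 20159) = (32511 + (-71/2 - ½*(-20)))*(-55571) = (32511 + (-71/2 + 10))*(-55571) = (32511 - 51/2)*(-55571) = (64971/2)*(-55571) = -3610503441/2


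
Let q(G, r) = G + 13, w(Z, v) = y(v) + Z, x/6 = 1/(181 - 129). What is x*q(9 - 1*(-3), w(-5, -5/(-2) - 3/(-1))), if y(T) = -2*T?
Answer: 75/26 ≈ 2.8846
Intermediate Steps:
x = 3/26 (x = 6/(181 - 129) = 6/52 = 6*(1/52) = 3/26 ≈ 0.11538)
w(Z, v) = Z - 2*v (w(Z, v) = -2*v + Z = Z - 2*v)
q(G, r) = 13 + G
x*q(9 - 1*(-3), w(-5, -5/(-2) - 3/(-1))) = 3*(13 + (9 - 1*(-3)))/26 = 3*(13 + (9 + 3))/26 = 3*(13 + 12)/26 = (3/26)*25 = 75/26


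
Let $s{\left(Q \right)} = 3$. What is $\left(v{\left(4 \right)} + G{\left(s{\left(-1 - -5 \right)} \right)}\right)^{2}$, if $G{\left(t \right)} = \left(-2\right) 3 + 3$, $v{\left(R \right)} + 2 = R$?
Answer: $1$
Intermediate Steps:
$v{\left(R \right)} = -2 + R$
$G{\left(t \right)} = -3$ ($G{\left(t \right)} = -6 + 3 = -3$)
$\left(v{\left(4 \right)} + G{\left(s{\left(-1 - -5 \right)} \right)}\right)^{2} = \left(\left(-2 + 4\right) - 3\right)^{2} = \left(2 - 3\right)^{2} = \left(-1\right)^{2} = 1$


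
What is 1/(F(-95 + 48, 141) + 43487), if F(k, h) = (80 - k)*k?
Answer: 1/37518 ≈ 2.6654e-5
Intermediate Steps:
F(k, h) = k*(80 - k)
1/(F(-95 + 48, 141) + 43487) = 1/((-95 + 48)*(80 - (-95 + 48)) + 43487) = 1/(-47*(80 - 1*(-47)) + 43487) = 1/(-47*(80 + 47) + 43487) = 1/(-47*127 + 43487) = 1/(-5969 + 43487) = 1/37518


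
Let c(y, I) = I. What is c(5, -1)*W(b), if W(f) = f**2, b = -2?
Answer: -4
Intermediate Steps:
c(5, -1)*W(b) = -1*(-2)**2 = -1*4 = -4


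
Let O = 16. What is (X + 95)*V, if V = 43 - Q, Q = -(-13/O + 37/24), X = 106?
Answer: 140633/16 ≈ 8789.6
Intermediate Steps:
Q = -35/48 (Q = -(-13/16 + 37/24) = -1*35/48 = -35/48 ≈ -0.72917)
V = 2099/48 (V = 43 - 1*(-35/48) = 43 + 35/48 = 2099/48 ≈ 43.729)
(X + 95)*V = (106 + 95)*(2099/48) = 201*(2099/48) = 140633/16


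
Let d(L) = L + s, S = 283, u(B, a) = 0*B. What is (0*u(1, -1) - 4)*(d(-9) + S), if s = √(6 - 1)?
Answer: -1096 - 4*√5 ≈ -1104.9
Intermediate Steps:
u(B, a) = 0
s = √5 ≈ 2.2361
d(L) = L + √5
(0*u(1, -1) - 4)*(d(-9) + S) = (0*0 - 4)*((-9 + √5) + 283) = (0 - 4)*(274 + √5) = -4*(274 + √5) = -1096 - 4*√5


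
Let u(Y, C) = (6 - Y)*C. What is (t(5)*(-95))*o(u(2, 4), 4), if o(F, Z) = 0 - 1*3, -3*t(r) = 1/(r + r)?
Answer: -19/2 ≈ -9.5000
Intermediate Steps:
t(r) = -1/(6*r) (t(r) = -1/(3*(r + r)) = -1/(2*r)/3 = -1/(6*r))
u(Y, C) = C*(6 - Y)
o(F, Z) = -3 (o(F, Z) = 0 - 3 = -3)
(t(5)*(-95))*o(u(2, 4), 4) = (-⅙/5*(-95))*(-3) = (-⅙*⅕*(-95))*(-3) = -1/30*(-95)*(-3) = (19/6)*(-3) = -19/2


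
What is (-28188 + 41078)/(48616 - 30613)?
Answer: 12890/18003 ≈ 0.71599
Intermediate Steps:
(-28188 + 41078)/(48616 - 30613) = 12890/18003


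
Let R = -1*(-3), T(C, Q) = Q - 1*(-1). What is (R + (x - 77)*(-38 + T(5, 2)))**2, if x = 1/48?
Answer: 16762221961/2304 ≈ 7.2753e+6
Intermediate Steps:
T(C, Q) = 1 + Q (T(C, Q) = Q + 1 = 1 + Q)
R = 3
x = 1/48 ≈ 0.020833
(R + (x - 77)*(-38 + T(5, 2)))**2 = (3 + (1/48 - 77)*(-38 + (1 + 2)))**2 = (3 - 3695*(-38 + 3)/48)**2 = (3 - 3695/48*(-35))**2 = (3 + 129325/48)**2 = (129469/48)**2 = 16762221961/2304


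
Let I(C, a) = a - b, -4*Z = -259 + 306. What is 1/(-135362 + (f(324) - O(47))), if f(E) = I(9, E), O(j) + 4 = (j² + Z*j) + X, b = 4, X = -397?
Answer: -4/545191 ≈ -7.3369e-6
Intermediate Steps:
Z = -47/4 (Z = -(-259 + 306)/4 = -¼*47 = -47/4 ≈ -11.750)
I(C, a) = -4 + a (I(C, a) = a - 1*4 = a - 4 = -4 + a)
O(j) = -401 + j² - 47*j/4 (O(j) = -4 + ((j² - 47*j/4) - 397) = -4 + (-397 + j² - 47*j/4) = -401 + j² - 47*j/4)
f(E) = -4 + E
1/(-135362 + (f(324) - O(47))) = 1/(-135362 + ((-4 + 324) - (-401 + 47² - 47/4*47))) = 1/(-135362 + (320 - (-401 + 2209 - 2209/4))) = 1/(-135362 + (320 - 1*5023/4)) = 1/(-135362 + (320 - 5023/4)) = 1/(-135362 - 3743/4) = 1/(-545191/4) = -4/545191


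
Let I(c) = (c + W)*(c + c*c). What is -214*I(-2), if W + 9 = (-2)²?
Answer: 2996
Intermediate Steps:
W = -5 (W = -9 + (-2)² = -9 + 4 = -5)
I(c) = (-5 + c)*(c + c²) (I(c) = (c - 5)*(c + c*c) = (-5 + c)*(c + c²))
-214*I(-2) = -(-428)*(-5 + (-2)² - 4*(-2)) = -(-428)*(-5 + 4 + 8) = -(-428)*7 = -214*(-14) = 2996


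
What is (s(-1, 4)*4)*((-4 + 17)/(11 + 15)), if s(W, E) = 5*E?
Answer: 40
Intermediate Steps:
(s(-1, 4)*4)*((-4 + 17)/(11 + 15)) = ((5*4)*4)*((-4 + 17)/(11 + 15)) = (20*4)*(13/26) = 80*(13*(1/26)) = 80*(½) = 40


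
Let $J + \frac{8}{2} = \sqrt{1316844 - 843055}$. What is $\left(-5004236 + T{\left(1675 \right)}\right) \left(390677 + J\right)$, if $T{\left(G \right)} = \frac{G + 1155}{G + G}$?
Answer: $- \frac{654931552866921}{335} - \frac{1676418777 \sqrt{473789}}{335} \approx -1.9585 \cdot 10^{12}$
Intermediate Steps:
$T{\left(G \right)} = \frac{1155 + G}{2 G}$
$J = -4 + \sqrt{473789}$ ($J = -4 + \sqrt{1316844 - 843055} = -4 + \sqrt{473789} \approx 684.32$)
$\left(-5004236 + T{\left(1675 \right)}\right) \left(390677 + J\right) = \left(-5004236 + \frac{1155 + 1675}{2 \cdot 1675}\right) \left(390677 - \left(4 - \sqrt{473789}\right)\right) = \left(-5004236 + \frac{1}{2} \cdot \frac{1}{1675} \cdot 2830\right) \left(390673 + \sqrt{473789}\right) = \left(-5004236 + \frac{283}{335}\right) \left(390673 + \sqrt{473789}\right) = - \frac{1676418777 \left(390673 + \sqrt{473789}\right)}{335} = - \frac{654931552866921}{335} - \frac{1676418777 \sqrt{473789}}{335}$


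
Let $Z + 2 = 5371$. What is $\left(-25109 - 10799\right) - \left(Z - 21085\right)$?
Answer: $-20192$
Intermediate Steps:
$Z = 5369$ ($Z = -2 + 5371 = 5369$)
$\left(-25109 - 10799\right) - \left(Z - 21085\right) = \left(-25109 - 10799\right) - \left(5369 - 21085\right) = -35908 - -15716 = -35908 + 15716 = -20192$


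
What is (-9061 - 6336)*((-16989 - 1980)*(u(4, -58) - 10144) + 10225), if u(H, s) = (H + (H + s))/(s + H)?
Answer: -26663412536278/9 ≈ -2.9626e+12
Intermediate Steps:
u(H, s) = (s + 2*H)/(H + s)
(-9061 - 6336)*((-16989 - 1980)*(u(4, -58) - 10144) + 10225) = (-9061 - 6336)*((-16989 - 1980)*((-58 + 2*4)/(4 - 58) - 10144) + 10225) = -15397*(-18969*((-58 + 8)/(-54) - 10144) + 10225) = -15397*(-18969*(-1/54*(-50) - 10144) + 10225) = -15397*(-18969*(25/27 - 10144) + 10225) = -15397*(-18969*(-273863/27) + 10225) = -15397*(1731635749/9 + 10225) = -15397*1731727774/9 = -26663412536278/9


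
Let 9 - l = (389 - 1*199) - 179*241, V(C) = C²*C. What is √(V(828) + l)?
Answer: √567706510 ≈ 23827.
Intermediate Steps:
V(C) = C³
l = 42958 (l = 9 - ((389 - 1*199) - 179*241) = 9 - ((389 - 199) - 43139) = 9 - (190 - 43139) = 9 - 1*(-42949) = 9 + 42949 = 42958)
√(V(828) + l) = √(828³ + 42958) = √(567663552 + 42958) = √567706510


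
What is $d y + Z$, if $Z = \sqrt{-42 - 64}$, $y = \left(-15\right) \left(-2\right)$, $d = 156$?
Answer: $4680 + i \sqrt{106} \approx 4680.0 + 10.296 i$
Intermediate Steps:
$y = 30$
$Z = i \sqrt{106}$ ($Z = \sqrt{-106} = i \sqrt{106} \approx 10.296 i$)
$d y + Z = 156 \cdot 30 + i \sqrt{106} = 4680 + i \sqrt{106}$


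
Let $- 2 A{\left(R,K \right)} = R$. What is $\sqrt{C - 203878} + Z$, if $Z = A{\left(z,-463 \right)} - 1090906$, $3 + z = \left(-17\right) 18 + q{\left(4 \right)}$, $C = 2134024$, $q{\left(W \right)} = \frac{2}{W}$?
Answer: $- \frac{4363007}{4} + \sqrt{1930146} \approx -1.0894 \cdot 10^{6}$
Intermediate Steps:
$z = - \frac{617}{2}$ ($z = -3 + \left(\left(-17\right) 18 + \frac{2}{4}\right) = -3 + \left(-306 + 2 \cdot \frac{1}{4}\right) = -3 + \left(-306 + \frac{1}{2}\right) = -3 - \frac{611}{2} = - \frac{617}{2} \approx -308.5$)
$A{\left(R,K \right)} = - \frac{R}{2}$
$Z = - \frac{4363007}{4}$ ($Z = \left(- \frac{1}{2}\right) \left(- \frac{617}{2}\right) - 1090906 = \frac{617}{4} - 1090906 = - \frac{4363007}{4} \approx -1.0908 \cdot 10^{6}$)
$\sqrt{C - 203878} + Z = \sqrt{2134024 - 203878} - \frac{4363007}{4} = \sqrt{1930146} - \frac{4363007}{4} = - \frac{4363007}{4} + \sqrt{1930146}$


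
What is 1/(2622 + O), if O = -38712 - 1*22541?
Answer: -1/58631 ≈ -1.7056e-5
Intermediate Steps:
O = -61253 (O = -38712 - 22541 = -61253)
1/(2622 + O) = 1/(2622 - 61253) = 1/(-58631) = -1/58631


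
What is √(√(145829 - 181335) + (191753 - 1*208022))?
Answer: √(-16269 + I*√35506) ≈ 0.7386 + 127.55*I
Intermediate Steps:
√(√(145829 - 181335) + (191753 - 1*208022)) = √(√(-35506) + (191753 - 208022)) = √(I*√35506 - 16269) = √(-16269 + I*√35506)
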